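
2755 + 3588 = 6343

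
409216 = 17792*23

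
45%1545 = 45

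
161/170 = 161/170 = 0.95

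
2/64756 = 1/32378= 0.00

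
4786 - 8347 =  - 3561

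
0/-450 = 0/1 = -0.00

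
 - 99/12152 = - 1 + 12053/12152= - 0.01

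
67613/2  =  33806 + 1/2 = 33806.50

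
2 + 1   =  3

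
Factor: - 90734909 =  - 223^1*406883^1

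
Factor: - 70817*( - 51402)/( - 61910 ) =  - 3^1*5^(-1)*13^1  *23^1*41^ ( - 1)*151^( - 1 )*659^1*3079^1 = - 1820067717/30955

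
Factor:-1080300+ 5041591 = 3961291 =19^1*208489^1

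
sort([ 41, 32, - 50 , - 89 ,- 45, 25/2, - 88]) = [ -89, - 88, - 50, - 45 , 25/2, 32,41 ]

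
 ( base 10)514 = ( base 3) 201001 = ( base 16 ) 202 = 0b1000000010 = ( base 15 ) 244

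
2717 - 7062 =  - 4345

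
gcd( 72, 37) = 1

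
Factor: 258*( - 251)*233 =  - 15088614 = - 2^1*3^1 * 43^1*233^1*251^1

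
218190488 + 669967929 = 888158417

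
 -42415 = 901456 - 943871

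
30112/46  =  654 + 14/23 = 654.61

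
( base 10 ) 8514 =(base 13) 3b4c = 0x2142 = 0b10000101000010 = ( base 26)cfc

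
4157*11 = 45727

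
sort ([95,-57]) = [ - 57, 95 ]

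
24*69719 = 1673256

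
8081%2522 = 515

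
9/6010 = 9/6010 = 0.00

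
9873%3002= 867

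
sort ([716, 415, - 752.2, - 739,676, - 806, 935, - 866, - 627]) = [ - 866, - 806, - 752.2,-739, - 627,  415,676, 716, 935]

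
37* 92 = 3404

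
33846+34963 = 68809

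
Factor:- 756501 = - 3^1*461^1*547^1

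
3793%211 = 206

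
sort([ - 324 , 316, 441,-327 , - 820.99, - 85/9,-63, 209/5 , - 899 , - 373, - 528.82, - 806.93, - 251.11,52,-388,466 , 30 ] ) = [ - 899, - 820.99, - 806.93 , - 528.82 , - 388,  -  373,-327, - 324, - 251.11, - 63 , - 85/9 , 30 , 209/5,52,316,441,466]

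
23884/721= 3412/103 = 33.13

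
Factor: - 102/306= - 3^ ( - 1) = - 1/3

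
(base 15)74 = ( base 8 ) 155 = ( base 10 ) 109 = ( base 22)4L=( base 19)5E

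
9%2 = 1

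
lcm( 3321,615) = 16605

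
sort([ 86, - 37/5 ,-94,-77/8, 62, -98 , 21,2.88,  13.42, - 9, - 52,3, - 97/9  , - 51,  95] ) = [-98, -94 , - 52,-51 , - 97/9, - 77/8,-9, - 37/5,2.88,3,  13.42,  21,  62,  86, 95]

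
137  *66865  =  9160505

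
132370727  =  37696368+94674359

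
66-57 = 9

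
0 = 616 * 0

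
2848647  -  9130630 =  - 6281983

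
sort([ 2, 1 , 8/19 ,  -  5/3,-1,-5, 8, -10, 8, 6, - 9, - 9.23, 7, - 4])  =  [ - 10, - 9.23, - 9, - 5, - 4, - 5/3,-1, 8/19,1, 2, 6,7,8, 8]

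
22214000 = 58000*383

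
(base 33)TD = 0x3CA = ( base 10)970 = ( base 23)1J4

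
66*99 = 6534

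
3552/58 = 61 + 7/29= 61.24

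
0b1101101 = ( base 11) 9a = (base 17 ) 67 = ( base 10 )109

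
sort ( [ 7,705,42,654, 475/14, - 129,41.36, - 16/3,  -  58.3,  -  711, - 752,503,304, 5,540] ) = [ - 752,  -  711, - 129  , - 58.3, - 16/3, 5,7, 475/14,41.36,  42, 304, 503,540,654, 705 ]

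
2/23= 2/23 =0.09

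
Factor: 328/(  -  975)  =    -  2^3*3^(-1)*5^( - 2)*13^( - 1)*41^1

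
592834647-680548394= - 87713747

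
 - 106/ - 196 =53/98  =  0.54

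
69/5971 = 69/5971 = 0.01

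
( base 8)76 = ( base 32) 1U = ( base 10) 62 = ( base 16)3e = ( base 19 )35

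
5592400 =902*6200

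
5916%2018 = 1880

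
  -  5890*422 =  - 2485580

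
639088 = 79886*8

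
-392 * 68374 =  - 26802608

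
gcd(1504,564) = 188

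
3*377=1131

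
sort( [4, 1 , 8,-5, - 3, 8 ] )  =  [ - 5, - 3, 1, 4, 8 , 8]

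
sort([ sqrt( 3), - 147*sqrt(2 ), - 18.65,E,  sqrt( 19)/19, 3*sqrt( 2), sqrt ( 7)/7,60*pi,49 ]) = [ - 147*sqrt(2), -18.65 , sqrt ( 19)/19,sqrt(7) /7, sqrt( 3 ), E,3*sqrt(2),49, 60*pi]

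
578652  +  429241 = 1007893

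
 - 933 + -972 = -1905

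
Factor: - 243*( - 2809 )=3^5*53^2 = 682587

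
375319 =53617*7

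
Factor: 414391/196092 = 2^( - 2)*3^ (-2 )*13^ (-1)*23^1*43^1 = 989/468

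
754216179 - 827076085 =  - 72859906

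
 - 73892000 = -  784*94250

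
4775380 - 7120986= - 2345606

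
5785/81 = 5785/81 = 71.42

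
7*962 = 6734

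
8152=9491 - 1339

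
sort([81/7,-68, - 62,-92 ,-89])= [ - 92,-89, - 68, - 62 , 81/7 ]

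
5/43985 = 1/8797 = 0.00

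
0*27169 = 0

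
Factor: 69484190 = 2^1 * 5^1 * 6948419^1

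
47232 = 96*492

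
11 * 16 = 176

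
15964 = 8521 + 7443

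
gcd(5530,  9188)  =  2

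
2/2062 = 1/1031 = 0.00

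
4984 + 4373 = 9357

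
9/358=9/358= 0.03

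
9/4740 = 3/1580 =0.00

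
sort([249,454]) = [ 249,454 ]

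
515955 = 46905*11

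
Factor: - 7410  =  -2^1*3^1*5^1*13^1*19^1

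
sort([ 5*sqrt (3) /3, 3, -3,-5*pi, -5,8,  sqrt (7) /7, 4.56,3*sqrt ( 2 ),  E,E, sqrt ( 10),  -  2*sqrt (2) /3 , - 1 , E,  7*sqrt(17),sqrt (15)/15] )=[ - 5*pi, - 5 ,- 3, - 1, - 2* sqrt ( 2 )/3,sqrt(15)/15,  sqrt( 7 )/7,  E , E, E,5 * sqrt (3)/3,3 , sqrt( 10), 3*sqrt(2),4.56,8,7 * sqrt (17)]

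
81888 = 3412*24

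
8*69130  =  553040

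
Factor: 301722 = 2^1 * 3^1*50287^1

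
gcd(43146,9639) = 459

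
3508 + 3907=7415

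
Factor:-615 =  - 3^1*5^1*41^1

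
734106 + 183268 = 917374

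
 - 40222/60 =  - 20111/30 = - 670.37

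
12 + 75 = 87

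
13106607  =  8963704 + 4142903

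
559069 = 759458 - 200389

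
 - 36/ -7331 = 36/7331 = 0.00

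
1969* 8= 15752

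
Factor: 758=2^1*379^1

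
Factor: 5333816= 2^3 * 666727^1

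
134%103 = 31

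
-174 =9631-9805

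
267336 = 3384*79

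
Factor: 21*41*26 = 2^1*3^1*7^1  *  13^1*41^1 = 22386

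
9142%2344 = 2110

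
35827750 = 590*60725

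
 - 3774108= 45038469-48812577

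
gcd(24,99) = 3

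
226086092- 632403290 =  - 406317198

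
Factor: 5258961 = 3^2 *499^1*1171^1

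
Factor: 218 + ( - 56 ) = 2^1*3^4 = 162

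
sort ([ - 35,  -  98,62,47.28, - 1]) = [-98, - 35, - 1,47.28,  62 ] 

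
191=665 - 474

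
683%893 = 683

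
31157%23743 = 7414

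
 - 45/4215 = -3/281 =- 0.01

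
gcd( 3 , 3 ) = 3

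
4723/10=4723/10 =472.30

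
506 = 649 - 143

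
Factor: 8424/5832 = 3^( - 2)*13^1   =  13/9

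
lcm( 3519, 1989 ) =45747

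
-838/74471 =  - 1  +  73633/74471 = - 0.01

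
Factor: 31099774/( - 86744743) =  - 2^1*29^1*3607^(-1 )*24049^( - 1)*536203^1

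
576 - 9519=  - 8943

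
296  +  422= 718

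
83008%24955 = 8143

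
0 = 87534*0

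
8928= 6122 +2806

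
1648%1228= 420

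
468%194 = 80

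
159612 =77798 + 81814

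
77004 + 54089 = 131093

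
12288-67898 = -55610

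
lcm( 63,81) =567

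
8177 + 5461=13638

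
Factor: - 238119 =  - 3^1*7^1*17^1*23^1*29^1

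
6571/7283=6571/7283 = 0.90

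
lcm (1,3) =3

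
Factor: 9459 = 3^2*1051^1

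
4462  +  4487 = 8949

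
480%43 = 7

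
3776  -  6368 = -2592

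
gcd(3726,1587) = 69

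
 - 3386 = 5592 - 8978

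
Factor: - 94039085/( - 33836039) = 5^1 * 7^2*383833^1*  33836039^( - 1) 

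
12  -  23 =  - 11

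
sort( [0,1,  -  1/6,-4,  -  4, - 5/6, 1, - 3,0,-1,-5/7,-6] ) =[  -  6,  -  4, - 4, - 3 , - 1, - 5/6, - 5/7, - 1/6, 0,0,  1 , 1]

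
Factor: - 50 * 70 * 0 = 0 = 0^1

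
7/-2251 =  - 7/2251 = - 0.00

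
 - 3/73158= - 1 + 24385/24386 = - 0.00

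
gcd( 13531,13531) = 13531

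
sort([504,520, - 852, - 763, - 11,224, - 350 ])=[ - 852,  -  763, - 350, - 11, 224,504,520 ] 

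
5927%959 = 173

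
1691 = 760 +931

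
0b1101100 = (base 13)84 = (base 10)108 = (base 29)3L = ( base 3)11000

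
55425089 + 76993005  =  132418094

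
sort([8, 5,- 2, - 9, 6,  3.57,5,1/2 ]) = [ - 9, - 2, 1/2, 3.57,5,5,6,8]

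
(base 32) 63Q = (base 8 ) 14172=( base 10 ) 6266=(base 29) 7D2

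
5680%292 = 132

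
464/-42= -232/21 = - 11.05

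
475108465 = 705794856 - 230686391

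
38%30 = 8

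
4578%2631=1947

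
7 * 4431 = 31017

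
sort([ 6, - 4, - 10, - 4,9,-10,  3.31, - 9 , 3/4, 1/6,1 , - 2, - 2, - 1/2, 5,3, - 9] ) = [ - 10,-10 , - 9, - 9,-4,  -  4, - 2,-2, - 1/2, 1/6, 3/4,  1,  3,  3.31 , 5 , 6,  9]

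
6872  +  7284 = 14156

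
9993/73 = 136 + 65/73=   136.89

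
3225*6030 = 19446750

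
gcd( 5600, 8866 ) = 2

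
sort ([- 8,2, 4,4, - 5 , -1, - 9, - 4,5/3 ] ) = [ - 9, - 8,- 5, - 4,-1, 5/3,2, 4,4]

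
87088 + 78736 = 165824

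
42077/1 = 42077 = 42077.00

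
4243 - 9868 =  -5625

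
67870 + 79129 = 146999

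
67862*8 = 542896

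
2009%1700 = 309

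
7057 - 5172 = 1885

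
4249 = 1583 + 2666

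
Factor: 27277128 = 2^3*3^3*293^1*431^1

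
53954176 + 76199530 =130153706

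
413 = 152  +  261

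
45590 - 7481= 38109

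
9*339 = 3051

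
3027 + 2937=5964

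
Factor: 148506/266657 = 2^1 * 3^1 * 53^1*571^( - 1)=   318/571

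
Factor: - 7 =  - 7^1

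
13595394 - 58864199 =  - 45268805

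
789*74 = 58386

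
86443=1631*53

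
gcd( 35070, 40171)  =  1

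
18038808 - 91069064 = - 73030256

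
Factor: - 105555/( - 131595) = 227^1 * 283^( - 1 ) = 227/283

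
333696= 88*3792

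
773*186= 143778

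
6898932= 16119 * 428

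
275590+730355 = 1005945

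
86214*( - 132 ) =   -  11380248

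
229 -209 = 20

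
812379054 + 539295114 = 1351674168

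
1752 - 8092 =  - 6340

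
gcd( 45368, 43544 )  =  8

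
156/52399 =156/52399  =  0.00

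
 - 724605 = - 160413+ - 564192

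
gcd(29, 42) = 1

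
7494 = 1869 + 5625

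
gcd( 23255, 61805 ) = 5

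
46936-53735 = -6799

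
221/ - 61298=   -221/61298  =  -0.00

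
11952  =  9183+2769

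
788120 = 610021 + 178099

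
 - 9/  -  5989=9/5989= 0.00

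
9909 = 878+9031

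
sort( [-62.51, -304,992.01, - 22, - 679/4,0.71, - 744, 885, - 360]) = [ - 744, -360,-304,-679/4, - 62.51, - 22,  0.71,885,992.01]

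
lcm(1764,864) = 42336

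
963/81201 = 321/27067 = 0.01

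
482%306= 176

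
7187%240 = 227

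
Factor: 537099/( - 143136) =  - 179033/47712 = - 2^(-5 ) *3^( - 1 )*7^( - 1) * 71^( - 1)*179033^1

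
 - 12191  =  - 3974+- 8217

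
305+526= 831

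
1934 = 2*967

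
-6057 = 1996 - 8053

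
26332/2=13166= 13166.00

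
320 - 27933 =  - 27613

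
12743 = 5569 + 7174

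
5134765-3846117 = 1288648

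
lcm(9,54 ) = 54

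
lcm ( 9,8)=72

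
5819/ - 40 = - 146 +21/40 = - 145.47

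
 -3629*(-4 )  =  14516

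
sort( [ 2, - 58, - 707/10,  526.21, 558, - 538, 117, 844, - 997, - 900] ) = [-997, - 900 , - 538, - 707/10 ,  -  58, 2, 117,526.21,  558, 844]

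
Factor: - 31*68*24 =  - 2^5*3^1*17^1*31^1=- 50592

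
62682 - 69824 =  - 7142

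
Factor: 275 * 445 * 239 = 5^3*11^1 * 89^1 * 239^1  =  29247625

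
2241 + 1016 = 3257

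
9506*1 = 9506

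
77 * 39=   3003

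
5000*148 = 740000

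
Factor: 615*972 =2^2*3^6*5^1*41^1 = 597780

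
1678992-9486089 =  - 7807097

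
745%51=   31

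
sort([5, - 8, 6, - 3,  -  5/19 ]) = [ - 8, - 3, - 5/19,5, 6]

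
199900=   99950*2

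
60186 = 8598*7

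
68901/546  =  126 + 5/26   =  126.19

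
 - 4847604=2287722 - 7135326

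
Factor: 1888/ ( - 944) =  - 2^1 = - 2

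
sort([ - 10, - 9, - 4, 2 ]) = [ - 10,- 9, - 4,2 ]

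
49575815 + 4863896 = 54439711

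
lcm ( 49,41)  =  2009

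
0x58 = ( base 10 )88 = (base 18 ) 4G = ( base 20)48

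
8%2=0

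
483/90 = 161/30 = 5.37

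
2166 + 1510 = 3676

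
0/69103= 0 = 0.00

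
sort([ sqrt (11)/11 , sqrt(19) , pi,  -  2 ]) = [ - 2,sqrt( 11) /11,pi,sqrt( 19 )]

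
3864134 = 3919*986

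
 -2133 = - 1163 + -970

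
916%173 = 51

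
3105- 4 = 3101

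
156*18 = 2808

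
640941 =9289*69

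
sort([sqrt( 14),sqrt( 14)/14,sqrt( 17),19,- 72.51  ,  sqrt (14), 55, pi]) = [ - 72.51, sqrt( 14)/14, pi, sqrt(14 ),sqrt( 14 ),sqrt( 17),19, 55] 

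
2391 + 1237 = 3628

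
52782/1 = 52782 = 52782.00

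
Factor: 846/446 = 423/223 = 3^2  *  47^1 * 223^( - 1)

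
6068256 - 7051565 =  - 983309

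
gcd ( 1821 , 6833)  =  1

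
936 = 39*24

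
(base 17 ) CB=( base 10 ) 215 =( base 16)d7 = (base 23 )98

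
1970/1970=1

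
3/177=1/59 = 0.02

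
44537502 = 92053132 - 47515630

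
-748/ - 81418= 374/40709 = 0.01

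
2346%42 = 36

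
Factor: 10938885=3^1 * 5^1*269^1*2711^1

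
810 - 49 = 761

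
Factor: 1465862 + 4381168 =5847030 = 2^1 * 3^2*5^1*7^1* 9281^1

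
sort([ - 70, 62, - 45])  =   [- 70, - 45,  62 ]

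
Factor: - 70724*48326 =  - 2^3*73^1*331^1*17681^1 = - 3417808024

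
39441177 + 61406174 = 100847351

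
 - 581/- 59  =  581/59= 9.85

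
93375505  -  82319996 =11055509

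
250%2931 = 250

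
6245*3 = 18735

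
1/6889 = 1/6889 = 0.00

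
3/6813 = 1/2271  =  0.00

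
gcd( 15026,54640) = 1366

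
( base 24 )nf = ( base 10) 567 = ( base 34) gn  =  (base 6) 2343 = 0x237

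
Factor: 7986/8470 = 33/35 = 3^1*5^( - 1 )*7^ ( - 1)*11^1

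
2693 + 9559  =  12252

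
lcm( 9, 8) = 72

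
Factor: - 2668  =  -2^2*23^1*29^1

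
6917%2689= 1539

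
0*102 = 0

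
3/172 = 3/172 = 0.02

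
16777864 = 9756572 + 7021292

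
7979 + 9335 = 17314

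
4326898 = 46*94063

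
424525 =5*84905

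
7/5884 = 7/5884  =  0.00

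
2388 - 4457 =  - 2069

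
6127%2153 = 1821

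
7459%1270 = 1109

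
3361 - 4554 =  - 1193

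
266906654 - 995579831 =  - 728673177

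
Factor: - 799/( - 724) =2^(-2)*17^1* 47^1*181^( - 1 )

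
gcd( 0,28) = 28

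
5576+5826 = 11402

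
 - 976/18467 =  - 976/18467 =-0.05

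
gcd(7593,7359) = 3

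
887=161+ 726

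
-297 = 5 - 302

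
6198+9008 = 15206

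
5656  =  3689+1967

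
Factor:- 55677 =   -  3^1*67^1*277^1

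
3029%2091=938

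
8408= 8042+366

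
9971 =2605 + 7366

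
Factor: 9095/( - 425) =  - 107/5 = - 5^ ( - 1 )*107^1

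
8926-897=8029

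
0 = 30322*0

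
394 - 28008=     -  27614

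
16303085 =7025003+9278082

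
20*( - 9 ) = - 180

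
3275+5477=8752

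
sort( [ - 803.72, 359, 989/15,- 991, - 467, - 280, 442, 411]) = [ - 991, - 803.72, - 467,- 280, 989/15,359, 411,442]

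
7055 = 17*415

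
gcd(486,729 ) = 243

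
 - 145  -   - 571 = 426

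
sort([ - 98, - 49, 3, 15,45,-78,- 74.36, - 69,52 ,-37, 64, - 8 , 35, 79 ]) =[ - 98,  -  78,- 74.36 , - 69, -49, - 37, - 8, 3,15 , 35 , 45 , 52, 64 , 79 ]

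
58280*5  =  291400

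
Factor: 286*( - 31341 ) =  -2^1  *3^1*11^1*13^1*31^1*337^1 = - 8963526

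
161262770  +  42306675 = 203569445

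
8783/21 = 418  +  5/21 = 418.24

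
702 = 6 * 117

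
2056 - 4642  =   - 2586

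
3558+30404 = 33962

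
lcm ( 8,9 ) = 72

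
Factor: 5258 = 2^1 * 11^1 * 239^1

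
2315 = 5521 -3206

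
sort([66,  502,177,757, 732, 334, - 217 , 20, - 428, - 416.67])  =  [-428, - 416.67, - 217,  20,  66, 177 , 334, 502, 732,  757 ] 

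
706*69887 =49340222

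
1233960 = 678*1820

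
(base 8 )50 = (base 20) 20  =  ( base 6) 104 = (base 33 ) 17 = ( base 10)40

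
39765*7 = 278355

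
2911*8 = 23288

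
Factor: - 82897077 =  - 3^1 *43^1*642613^1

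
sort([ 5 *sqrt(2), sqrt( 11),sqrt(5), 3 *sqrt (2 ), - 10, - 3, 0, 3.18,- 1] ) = [ - 10, - 3, - 1, 0, sqrt(5), 3.18, sqrt(11 ), 3* sqrt( 2), 5*sqrt( 2 )]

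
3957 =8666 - 4709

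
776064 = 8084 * 96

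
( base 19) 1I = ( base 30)17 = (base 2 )100101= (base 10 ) 37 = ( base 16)25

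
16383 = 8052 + 8331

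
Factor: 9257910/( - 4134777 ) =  - 2^1*5^1*773^(-1 )*1783^(-1)*308597^1 = - 3085970/1378259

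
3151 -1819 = 1332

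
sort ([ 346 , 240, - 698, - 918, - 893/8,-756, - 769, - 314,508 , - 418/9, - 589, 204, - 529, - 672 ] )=[ - 918, - 769, - 756, - 698, - 672, - 589, - 529,-314, - 893/8, -418/9,204,240,  346,508]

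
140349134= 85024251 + 55324883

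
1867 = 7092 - 5225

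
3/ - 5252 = -3/5252=-  0.00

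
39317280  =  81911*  480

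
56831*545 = 30972895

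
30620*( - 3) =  - 91860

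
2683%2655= 28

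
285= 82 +203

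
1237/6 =1237/6= 206.17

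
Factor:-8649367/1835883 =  - 3^( - 2 )*7^( - 2 ) * 23^(-1 )*181^( - 1)*8649367^1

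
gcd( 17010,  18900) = 1890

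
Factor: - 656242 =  - 2^1*328121^1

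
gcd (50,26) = 2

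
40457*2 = 80914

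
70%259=70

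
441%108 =9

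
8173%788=293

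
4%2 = 0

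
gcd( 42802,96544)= 2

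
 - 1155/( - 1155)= 1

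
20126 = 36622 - 16496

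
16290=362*45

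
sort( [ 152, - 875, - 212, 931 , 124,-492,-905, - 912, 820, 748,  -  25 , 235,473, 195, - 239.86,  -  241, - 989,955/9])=[  -  989,-912,-905,  -  875,-492, - 241, -239.86,-212, - 25,  955/9,124, 152, 195,235, 473,748, 820,931]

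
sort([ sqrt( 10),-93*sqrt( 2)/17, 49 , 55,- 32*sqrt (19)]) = [ - 32*sqrt(19 ), - 93*sqrt( 2) /17,  sqrt(10), 49, 55] 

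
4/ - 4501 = -1 + 4497/4501=- 0.00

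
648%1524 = 648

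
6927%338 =167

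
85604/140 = 611 + 16/35=611.46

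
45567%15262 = 15043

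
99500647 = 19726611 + 79774036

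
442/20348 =221/10174 = 0.02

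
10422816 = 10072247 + 350569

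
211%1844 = 211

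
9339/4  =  2334 +3/4 = 2334.75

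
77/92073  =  77/92073  =  0.00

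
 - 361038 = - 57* 6334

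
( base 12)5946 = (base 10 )9990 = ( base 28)CKM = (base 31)AC8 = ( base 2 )10011100000110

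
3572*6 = 21432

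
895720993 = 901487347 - 5766354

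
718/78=9+ 8/39 = 9.21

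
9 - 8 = 1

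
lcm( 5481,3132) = 21924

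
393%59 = 39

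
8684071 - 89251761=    - 80567690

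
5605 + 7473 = 13078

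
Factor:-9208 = -2^3*1151^1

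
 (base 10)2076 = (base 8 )4034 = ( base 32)20S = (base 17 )732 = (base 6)13340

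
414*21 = 8694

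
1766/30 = 883/15 = 58.87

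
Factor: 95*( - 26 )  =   - 2^1*5^1*13^1 * 19^1 =-2470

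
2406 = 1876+530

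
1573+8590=10163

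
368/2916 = 92/729 = 0.13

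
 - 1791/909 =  - 2 + 3/101 = - 1.97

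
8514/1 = 8514= 8514.00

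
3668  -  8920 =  - 5252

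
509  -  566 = -57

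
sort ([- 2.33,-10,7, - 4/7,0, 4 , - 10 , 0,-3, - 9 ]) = [  -  10, - 10,- 9, -3, - 2.33, -4/7, 0,0 , 4, 7]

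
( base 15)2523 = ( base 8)17344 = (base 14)2C4C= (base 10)7908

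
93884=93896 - 12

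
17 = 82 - 65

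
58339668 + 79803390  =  138143058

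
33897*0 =0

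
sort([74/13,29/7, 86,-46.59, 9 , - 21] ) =[ - 46.59, - 21,29/7,  74/13,  9, 86]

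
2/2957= 2/2957 = 0.00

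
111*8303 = 921633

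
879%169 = 34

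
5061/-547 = - 10 + 409/547 =- 9.25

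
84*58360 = 4902240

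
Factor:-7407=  - 3^2*823^1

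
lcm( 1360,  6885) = 110160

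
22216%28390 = 22216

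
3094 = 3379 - 285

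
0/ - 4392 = 0/1= - 0.00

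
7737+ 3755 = 11492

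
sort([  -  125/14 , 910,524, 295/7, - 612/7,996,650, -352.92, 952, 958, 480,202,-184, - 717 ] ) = [ - 717, - 352.92, - 184, - 612/7,-125/14,295/7 , 202,480,524,650, 910, 952,  958,996]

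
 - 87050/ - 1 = 87050 + 0/1 = 87050.00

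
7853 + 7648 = 15501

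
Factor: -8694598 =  - 2^1 *11^1 * 23^1*17183^1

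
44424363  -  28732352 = 15692011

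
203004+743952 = 946956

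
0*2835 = 0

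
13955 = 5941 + 8014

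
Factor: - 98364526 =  - 2^1*13^1*3783251^1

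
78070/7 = 78070/7 = 11152.86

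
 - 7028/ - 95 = 7028/95  =  73.98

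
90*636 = 57240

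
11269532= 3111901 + 8157631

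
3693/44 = 83 + 41/44=83.93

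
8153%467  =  214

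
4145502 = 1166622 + 2978880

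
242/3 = 242/3 = 80.67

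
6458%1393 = 886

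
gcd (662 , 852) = 2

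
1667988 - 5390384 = - 3722396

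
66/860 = 33/430 = 0.08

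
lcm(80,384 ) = 1920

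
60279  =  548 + 59731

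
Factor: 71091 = 3^3 * 2633^1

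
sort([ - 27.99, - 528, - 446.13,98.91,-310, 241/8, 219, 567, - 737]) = [ - 737 , - 528, - 446.13  ,- 310,  -  27.99, 241/8,98.91, 219,567] 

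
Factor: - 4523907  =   - 3^1*67^1* 71^1*317^1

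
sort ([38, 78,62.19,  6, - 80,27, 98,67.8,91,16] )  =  [ - 80,6,16,27,38,62.19, 67.8,78,91,98]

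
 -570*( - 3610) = 2057700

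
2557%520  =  477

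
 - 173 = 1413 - 1586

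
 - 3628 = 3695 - 7323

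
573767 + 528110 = 1101877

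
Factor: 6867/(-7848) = -2^( -3)*7^1 = - 7/8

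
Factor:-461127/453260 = - 2^ ( - 2)*3^1*5^( - 1 ) * 23^1*41^1*131^( - 1 ) * 163^1*173^( - 1) 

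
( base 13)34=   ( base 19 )25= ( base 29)1E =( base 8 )53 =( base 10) 43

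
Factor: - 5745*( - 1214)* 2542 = 2^2 * 3^1*5^1*31^1*41^1*383^1 *607^1=17729001060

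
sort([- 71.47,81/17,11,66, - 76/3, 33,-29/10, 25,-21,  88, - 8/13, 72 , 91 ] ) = [-71.47, - 76/3, - 21,- 29/10, - 8/13, 81/17,11, 25, 33,66, 72, 88,91]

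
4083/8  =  510 + 3/8 = 510.38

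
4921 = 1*4921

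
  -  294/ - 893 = 294/893 = 0.33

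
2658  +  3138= 5796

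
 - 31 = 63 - 94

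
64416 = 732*88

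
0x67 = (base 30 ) 3d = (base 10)103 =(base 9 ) 124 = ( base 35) 2x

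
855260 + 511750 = 1367010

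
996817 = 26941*37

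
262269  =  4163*63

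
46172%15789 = 14594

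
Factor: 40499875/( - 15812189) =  - 5^3* 13^1*24923^1*15812189^( - 1) 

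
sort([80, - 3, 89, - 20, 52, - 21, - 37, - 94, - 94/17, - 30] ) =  [ - 94, - 37, - 30, - 21, - 20, - 94/17, - 3, 52 , 80, 89 ]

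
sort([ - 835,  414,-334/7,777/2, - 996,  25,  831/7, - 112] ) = [  -  996, - 835,-112, - 334/7, 25,831/7,777/2,414 ]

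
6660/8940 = 111/149 = 0.74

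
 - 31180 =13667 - 44847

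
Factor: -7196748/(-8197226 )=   3598374/4098613 = 2^1*3^1*13^1*46133^1*4098613^( - 1) 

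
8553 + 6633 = 15186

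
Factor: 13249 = 13249^1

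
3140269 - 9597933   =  -6457664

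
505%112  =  57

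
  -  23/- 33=23/33 =0.70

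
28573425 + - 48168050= - 19594625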